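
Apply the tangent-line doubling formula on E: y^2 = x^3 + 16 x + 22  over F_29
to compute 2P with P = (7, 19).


Doubling: s = (3 x1^2 + a) / (2 y1)
s = (3*7^2 + 16) / (2*19) mod 29 = 2
x3 = s^2 - 2 x1 mod 29 = 2^2 - 2*7 = 19
y3 = s (x1 - x3) - y1 mod 29 = 2 * (7 - 19) - 19 = 15

2P = (19, 15)


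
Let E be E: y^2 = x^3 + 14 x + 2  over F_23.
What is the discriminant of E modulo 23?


4 a^3 + 27 b^2 = 4*14^3 + 27*2^2 = 10976 + 108 = 11084
Delta = -16 * (11084) = -177344
Delta mod 23 = 9

Delta = 9 (mod 23)


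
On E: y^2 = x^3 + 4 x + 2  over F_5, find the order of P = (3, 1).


Compute successive multiples of P until we hit O:
  1P = (3, 1)
  2P = (3, 4)
  3P = O

ord(P) = 3


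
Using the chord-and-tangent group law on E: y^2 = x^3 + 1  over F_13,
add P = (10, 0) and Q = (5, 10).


P != Q, so use the chord formula.
s = (y2 - y1) / (x2 - x1) = (10) / (8) mod 13 = 11
x3 = s^2 - x1 - x2 mod 13 = 11^2 - 10 - 5 = 2
y3 = s (x1 - x3) - y1 mod 13 = 11 * (10 - 2) - 0 = 10

P + Q = (2, 10)


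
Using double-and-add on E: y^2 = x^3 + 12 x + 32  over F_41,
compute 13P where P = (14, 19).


k = 13 = 1101_2 (binary, LSB first: 1011)
Double-and-add from P = (14, 19):
  bit 0 = 1: acc = O + (14, 19) = (14, 19)
  bit 1 = 0: acc unchanged = (14, 19)
  bit 2 = 1: acc = (14, 19) + (2, 8) = (21, 19)
  bit 3 = 1: acc = (21, 19) + (29, 13) = (30, 39)

13P = (30, 39)


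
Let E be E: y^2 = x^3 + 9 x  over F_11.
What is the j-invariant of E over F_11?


Delta = -16(4 a^3 + 27 b^2) mod 11 = 6
-1728 * (4 a)^3 = -1728 * (4*9)^3 mod 11 = 6
j = 6 * 6^(-1) mod 11 = 1

j = 1 (mod 11)


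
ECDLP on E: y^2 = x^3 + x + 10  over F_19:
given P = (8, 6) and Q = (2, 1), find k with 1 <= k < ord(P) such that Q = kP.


Enumerate multiples of P until we hit Q = (2, 1):
  1P = (8, 6)
  2P = (9, 8)
  3P = (6, 17)
  4P = (2, 18)
  5P = (13, 4)
  6P = (5, 8)
  7P = (17, 0)
  8P = (5, 11)
  9P = (13, 15)
  10P = (2, 1)
Match found at i = 10.

k = 10


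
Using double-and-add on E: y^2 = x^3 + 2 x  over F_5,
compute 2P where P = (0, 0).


k = 2 = 10_2 (binary, LSB first: 01)
Double-and-add from P = (0, 0):
  bit 0 = 0: acc unchanged = O
  bit 1 = 1: acc = O + O = O

2P = O


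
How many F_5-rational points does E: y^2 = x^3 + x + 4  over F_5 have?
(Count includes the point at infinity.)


For each x in F_5, count y with y^2 = x^3 + 1 x + 4 mod 5:
  x = 0: RHS = 4, y in [2, 3]  -> 2 point(s)
  x = 1: RHS = 1, y in [1, 4]  -> 2 point(s)
  x = 2: RHS = 4, y in [2, 3]  -> 2 point(s)
  x = 3: RHS = 4, y in [2, 3]  -> 2 point(s)
Affine points: 8. Add the point at infinity: total = 9.

#E(F_5) = 9


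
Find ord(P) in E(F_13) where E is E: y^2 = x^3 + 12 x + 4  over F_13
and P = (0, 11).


Compute successive multiples of P until we hit O:
  1P = (0, 11)
  2P = (9, 3)
  3P = (8, 12)
  4P = (4, 8)
  5P = (12, 11)
  6P = (1, 2)
  7P = (2, 7)
  8P = (2, 6)
  ... (continuing to 15P)
  15P = O

ord(P) = 15


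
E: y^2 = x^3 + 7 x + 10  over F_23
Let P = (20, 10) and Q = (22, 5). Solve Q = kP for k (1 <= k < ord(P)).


Enumerate multiples of P until we hit Q = (22, 5):
  1P = (20, 10)
  2P = (22, 5)
Match found at i = 2.

k = 2


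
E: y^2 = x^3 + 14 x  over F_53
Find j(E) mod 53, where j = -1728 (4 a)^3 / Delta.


Delta = -16(4 a^3 + 27 b^2) mod 53 = 26
-1728 * (4 a)^3 = -1728 * (4*14)^3 mod 53 = 37
j = 37 * 26^(-1) mod 53 = 32

j = 32 (mod 53)


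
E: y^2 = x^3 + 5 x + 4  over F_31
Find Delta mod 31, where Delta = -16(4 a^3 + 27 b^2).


4 a^3 + 27 b^2 = 4*5^3 + 27*4^2 = 500 + 432 = 932
Delta = -16 * (932) = -14912
Delta mod 31 = 30

Delta = 30 (mod 31)


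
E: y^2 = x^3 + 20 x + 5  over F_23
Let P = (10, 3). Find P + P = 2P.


Doubling: s = (3 x1^2 + a) / (2 y1)
s = (3*10^2 + 20) / (2*3) mod 23 = 15
x3 = s^2 - 2 x1 mod 23 = 15^2 - 2*10 = 21
y3 = s (x1 - x3) - y1 mod 23 = 15 * (10 - 21) - 3 = 16

2P = (21, 16)


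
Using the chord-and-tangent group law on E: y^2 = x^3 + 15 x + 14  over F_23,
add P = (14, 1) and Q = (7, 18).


P != Q, so use the chord formula.
s = (y2 - y1) / (x2 - x1) = (17) / (16) mod 23 = 14
x3 = s^2 - x1 - x2 mod 23 = 14^2 - 14 - 7 = 14
y3 = s (x1 - x3) - y1 mod 23 = 14 * (14 - 14) - 1 = 22

P + Q = (14, 22)


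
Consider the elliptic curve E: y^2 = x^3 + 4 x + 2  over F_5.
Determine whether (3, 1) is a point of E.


Check whether y^2 = x^3 + 4 x + 2 (mod 5) for (x, y) = (3, 1).
LHS: y^2 = 1^2 mod 5 = 1
RHS: x^3 + 4 x + 2 = 3^3 + 4*3 + 2 mod 5 = 1
LHS = RHS

Yes, on the curve


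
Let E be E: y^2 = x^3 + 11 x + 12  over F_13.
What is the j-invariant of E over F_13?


Delta = -16(4 a^3 + 27 b^2) mod 13 = 2
-1728 * (4 a)^3 = -1728 * (4*11)^3 mod 13 = 8
j = 8 * 2^(-1) mod 13 = 4

j = 4 (mod 13)


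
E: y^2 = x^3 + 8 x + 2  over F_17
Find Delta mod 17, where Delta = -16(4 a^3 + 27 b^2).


4 a^3 + 27 b^2 = 4*8^3 + 27*2^2 = 2048 + 108 = 2156
Delta = -16 * (2156) = -34496
Delta mod 17 = 14

Delta = 14 (mod 17)


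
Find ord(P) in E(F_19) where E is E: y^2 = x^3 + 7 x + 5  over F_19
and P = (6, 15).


Compute successive multiples of P until we hit O:
  1P = (6, 15)
  2P = (18, 15)
  3P = (14, 4)
  4P = (0, 10)
  5P = (10, 7)
  6P = (7, 6)
  7P = (11, 11)
  8P = (11, 8)
  ... (continuing to 15P)
  15P = O

ord(P) = 15


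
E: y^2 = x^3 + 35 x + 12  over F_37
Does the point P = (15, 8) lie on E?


Check whether y^2 = x^3 + 35 x + 12 (mod 37) for (x, y) = (15, 8).
LHS: y^2 = 8^2 mod 37 = 27
RHS: x^3 + 35 x + 12 = 15^3 + 35*15 + 12 mod 37 = 27
LHS = RHS

Yes, on the curve


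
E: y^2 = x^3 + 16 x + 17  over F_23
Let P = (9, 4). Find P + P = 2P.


Doubling: s = (3 x1^2 + a) / (2 y1)
s = (3*9^2 + 16) / (2*4) mod 23 = 18
x3 = s^2 - 2 x1 mod 23 = 18^2 - 2*9 = 7
y3 = s (x1 - x3) - y1 mod 23 = 18 * (9 - 7) - 4 = 9

2P = (7, 9)


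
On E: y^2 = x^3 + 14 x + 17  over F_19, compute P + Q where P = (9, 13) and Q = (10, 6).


P != Q, so use the chord formula.
s = (y2 - y1) / (x2 - x1) = (12) / (1) mod 19 = 12
x3 = s^2 - x1 - x2 mod 19 = 12^2 - 9 - 10 = 11
y3 = s (x1 - x3) - y1 mod 19 = 12 * (9 - 11) - 13 = 1

P + Q = (11, 1)


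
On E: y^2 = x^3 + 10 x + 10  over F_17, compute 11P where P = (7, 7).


k = 11 = 1011_2 (binary, LSB first: 1101)
Double-and-add from P = (7, 7):
  bit 0 = 1: acc = O + (7, 7) = (7, 7)
  bit 1 = 1: acc = (7, 7) + (1, 2) = (13, 5)
  bit 2 = 0: acc unchanged = (13, 5)
  bit 3 = 1: acc = (13, 5) + (15, 13) = (5, 10)

11P = (5, 10)


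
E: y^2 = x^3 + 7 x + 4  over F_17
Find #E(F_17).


For each x in F_17, count y with y^2 = x^3 + 7 x + 4 mod 17:
  x = 0: RHS = 4, y in [2, 15]  -> 2 point(s)
  x = 2: RHS = 9, y in [3, 14]  -> 2 point(s)
  x = 3: RHS = 1, y in [1, 16]  -> 2 point(s)
  x = 11: RHS = 1, y in [1, 16]  -> 2 point(s)
  x = 15: RHS = 16, y in [4, 13]  -> 2 point(s)
  x = 16: RHS = 13, y in [8, 9]  -> 2 point(s)
Affine points: 12. Add the point at infinity: total = 13.

#E(F_17) = 13


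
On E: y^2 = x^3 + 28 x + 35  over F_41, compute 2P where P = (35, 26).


Doubling: s = (3 x1^2 + a) / (2 y1)
s = (3*35^2 + 28) / (2*26) mod 41 = 31
x3 = s^2 - 2 x1 mod 41 = 31^2 - 2*35 = 30
y3 = s (x1 - x3) - y1 mod 41 = 31 * (35 - 30) - 26 = 6

2P = (30, 6)


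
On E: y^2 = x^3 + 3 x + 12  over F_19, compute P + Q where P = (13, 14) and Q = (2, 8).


P != Q, so use the chord formula.
s = (y2 - y1) / (x2 - x1) = (13) / (8) mod 19 = 4
x3 = s^2 - x1 - x2 mod 19 = 4^2 - 13 - 2 = 1
y3 = s (x1 - x3) - y1 mod 19 = 4 * (13 - 1) - 14 = 15

P + Q = (1, 15)


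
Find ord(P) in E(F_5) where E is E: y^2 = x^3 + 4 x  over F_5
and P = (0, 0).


Compute successive multiples of P until we hit O:
  1P = (0, 0)
  2P = O

ord(P) = 2


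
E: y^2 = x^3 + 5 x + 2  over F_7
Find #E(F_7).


For each x in F_7, count y with y^2 = x^3 + 5 x + 2 mod 7:
  x = 0: RHS = 2, y in [3, 4]  -> 2 point(s)
  x = 1: RHS = 1, y in [1, 6]  -> 2 point(s)
  x = 3: RHS = 2, y in [3, 4]  -> 2 point(s)
  x = 4: RHS = 2, y in [3, 4]  -> 2 point(s)
Affine points: 8. Add the point at infinity: total = 9.

#E(F_7) = 9


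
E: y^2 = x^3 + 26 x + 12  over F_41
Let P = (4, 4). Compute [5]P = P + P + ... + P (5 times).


k = 5 = 101_2 (binary, LSB first: 101)
Double-and-add from P = (4, 4):
  bit 0 = 1: acc = O + (4, 4) = (4, 4)
  bit 1 = 0: acc unchanged = (4, 4)
  bit 2 = 1: acc = (4, 4) + (35, 3) = (18, 11)

5P = (18, 11)


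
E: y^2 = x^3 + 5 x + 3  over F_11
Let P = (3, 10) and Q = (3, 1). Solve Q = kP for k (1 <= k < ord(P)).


Enumerate multiples of P until we hit Q = (3, 1):
  1P = (3, 10)
  2P = (8, 4)
  3P = (1, 3)
  4P = (0, 6)
  5P = (0, 5)
  6P = (1, 8)
  7P = (8, 7)
  8P = (3, 1)
Match found at i = 8.

k = 8


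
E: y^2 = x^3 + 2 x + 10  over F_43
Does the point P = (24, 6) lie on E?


Check whether y^2 = x^3 + 2 x + 10 (mod 43) for (x, y) = (24, 6).
LHS: y^2 = 6^2 mod 43 = 36
RHS: x^3 + 2 x + 10 = 24^3 + 2*24 + 10 mod 43 = 36
LHS = RHS

Yes, on the curve


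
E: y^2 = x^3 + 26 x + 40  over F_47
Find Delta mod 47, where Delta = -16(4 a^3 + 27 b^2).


4 a^3 + 27 b^2 = 4*26^3 + 27*40^2 = 70304 + 43200 = 113504
Delta = -16 * (113504) = -1816064
Delta mod 47 = 16

Delta = 16 (mod 47)


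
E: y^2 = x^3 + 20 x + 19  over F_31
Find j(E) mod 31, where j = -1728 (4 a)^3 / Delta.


Delta = -16(4 a^3 + 27 b^2) mod 31 = 5
-1728 * (4 a)^3 = -1728 * (4*20)^3 mod 31 = 1
j = 1 * 5^(-1) mod 31 = 25

j = 25 (mod 31)


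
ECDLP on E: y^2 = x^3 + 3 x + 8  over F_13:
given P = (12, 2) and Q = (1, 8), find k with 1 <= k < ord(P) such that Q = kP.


Enumerate multiples of P until we hit Q = (1, 8):
  1P = (12, 2)
  2P = (1, 8)
Match found at i = 2.

k = 2


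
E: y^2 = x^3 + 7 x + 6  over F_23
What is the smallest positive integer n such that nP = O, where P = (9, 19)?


Compute successive multiples of P until we hit O:
  1P = (9, 19)
  2P = (17, 1)
  3P = (15, 6)
  4P = (12, 22)
  5P = (3, 10)
  6P = (19, 12)
  7P = (4, 12)
  8P = (0, 12)
  ... (continuing to 21P)
  21P = O

ord(P) = 21


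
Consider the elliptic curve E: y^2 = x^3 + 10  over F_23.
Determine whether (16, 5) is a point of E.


Check whether y^2 = x^3 + 0 x + 10 (mod 23) for (x, y) = (16, 5).
LHS: y^2 = 5^2 mod 23 = 2
RHS: x^3 + 0 x + 10 = 16^3 + 0*16 + 10 mod 23 = 12
LHS != RHS

No, not on the curve


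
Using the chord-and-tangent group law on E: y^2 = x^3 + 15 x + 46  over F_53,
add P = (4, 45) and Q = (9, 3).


P != Q, so use the chord formula.
s = (y2 - y1) / (x2 - x1) = (11) / (5) mod 53 = 34
x3 = s^2 - x1 - x2 mod 53 = 34^2 - 4 - 9 = 30
y3 = s (x1 - x3) - y1 mod 53 = 34 * (4 - 30) - 45 = 25

P + Q = (30, 25)


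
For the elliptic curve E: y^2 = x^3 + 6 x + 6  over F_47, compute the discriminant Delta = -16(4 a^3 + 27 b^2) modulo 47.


4 a^3 + 27 b^2 = 4*6^3 + 27*6^2 = 864 + 972 = 1836
Delta = -16 * (1836) = -29376
Delta mod 47 = 46

Delta = 46 (mod 47)


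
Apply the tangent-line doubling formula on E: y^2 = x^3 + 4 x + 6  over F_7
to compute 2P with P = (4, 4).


Doubling: s = (3 x1^2 + a) / (2 y1)
s = (3*4^2 + 4) / (2*4) mod 7 = 3
x3 = s^2 - 2 x1 mod 7 = 3^2 - 2*4 = 1
y3 = s (x1 - x3) - y1 mod 7 = 3 * (4 - 1) - 4 = 5

2P = (1, 5)


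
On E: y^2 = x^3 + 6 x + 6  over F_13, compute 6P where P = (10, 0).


k = 6 = 110_2 (binary, LSB first: 011)
Double-and-add from P = (10, 0):
  bit 0 = 0: acc unchanged = O
  bit 1 = 1: acc = O + O = O
  bit 2 = 1: acc = O + O = O

6P = O


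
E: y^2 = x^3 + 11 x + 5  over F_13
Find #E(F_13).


For each x in F_13, count y with y^2 = x^3 + 11 x + 5 mod 13:
  x = 1: RHS = 4, y in [2, 11]  -> 2 point(s)
  x = 2: RHS = 9, y in [3, 10]  -> 2 point(s)
  x = 3: RHS = 0, y in [0]  -> 1 point(s)
  x = 4: RHS = 9, y in [3, 10]  -> 2 point(s)
  x = 5: RHS = 3, y in [4, 9]  -> 2 point(s)
  x = 6: RHS = 1, y in [1, 12]  -> 2 point(s)
  x = 7: RHS = 9, y in [3, 10]  -> 2 point(s)
  x = 9: RHS = 1, y in [1, 12]  -> 2 point(s)
  x = 10: RHS = 10, y in [6, 7]  -> 2 point(s)
  x = 11: RHS = 1, y in [1, 12]  -> 2 point(s)
Affine points: 19. Add the point at infinity: total = 20.

#E(F_13) = 20


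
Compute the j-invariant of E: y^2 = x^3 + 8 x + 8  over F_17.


Delta = -16(4 a^3 + 27 b^2) mod 17 = 2
-1728 * (4 a)^3 = -1728 * (4*8)^3 mod 17 = 3
j = 3 * 2^(-1) mod 17 = 10

j = 10 (mod 17)


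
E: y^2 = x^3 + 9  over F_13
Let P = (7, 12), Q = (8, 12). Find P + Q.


P != Q, so use the chord formula.
s = (y2 - y1) / (x2 - x1) = (0) / (1) mod 13 = 0
x3 = s^2 - x1 - x2 mod 13 = 0^2 - 7 - 8 = 11
y3 = s (x1 - x3) - y1 mod 13 = 0 * (7 - 11) - 12 = 1

P + Q = (11, 1)


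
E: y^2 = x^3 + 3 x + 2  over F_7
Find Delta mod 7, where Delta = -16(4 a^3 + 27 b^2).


4 a^3 + 27 b^2 = 4*3^3 + 27*2^2 = 108 + 108 = 216
Delta = -16 * (216) = -3456
Delta mod 7 = 2

Delta = 2 (mod 7)


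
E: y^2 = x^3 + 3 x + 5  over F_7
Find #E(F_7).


For each x in F_7, count y with y^2 = x^3 + 3 x + 5 mod 7:
  x = 1: RHS = 2, y in [3, 4]  -> 2 point(s)
  x = 4: RHS = 4, y in [2, 5]  -> 2 point(s)
  x = 6: RHS = 1, y in [1, 6]  -> 2 point(s)
Affine points: 6. Add the point at infinity: total = 7.

#E(F_7) = 7


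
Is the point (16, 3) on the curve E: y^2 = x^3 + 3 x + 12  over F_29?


Check whether y^2 = x^3 + 3 x + 12 (mod 29) for (x, y) = (16, 3).
LHS: y^2 = 3^2 mod 29 = 9
RHS: x^3 + 3 x + 12 = 16^3 + 3*16 + 12 mod 29 = 9
LHS = RHS

Yes, on the curve


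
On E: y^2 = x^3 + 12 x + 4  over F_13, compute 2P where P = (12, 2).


Doubling: s = (3 x1^2 + a) / (2 y1)
s = (3*12^2 + 12) / (2*2) mod 13 = 7
x3 = s^2 - 2 x1 mod 13 = 7^2 - 2*12 = 12
y3 = s (x1 - x3) - y1 mod 13 = 7 * (12 - 12) - 2 = 11

2P = (12, 11)


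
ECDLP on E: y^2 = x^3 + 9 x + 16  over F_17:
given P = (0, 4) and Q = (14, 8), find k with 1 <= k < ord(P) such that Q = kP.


Enumerate multiples of P until we hit Q = (14, 8):
  1P = (0, 4)
  2P = (1, 14)
  3P = (14, 9)
  4P = (2, 5)
  5P = (11, 16)
  6P = (10, 16)
  7P = (3, 6)
  8P = (5, 4)
  9P = (12, 13)
  10P = (13, 16)
  11P = (13, 1)
  12P = (12, 4)
  13P = (5, 13)
  14P = (3, 11)
  15P = (10, 1)
  16P = (11, 1)
  17P = (2, 12)
  18P = (14, 8)
Match found at i = 18.

k = 18


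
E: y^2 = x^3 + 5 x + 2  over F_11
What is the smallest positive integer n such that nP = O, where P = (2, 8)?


Compute successive multiples of P until we hit O:
  1P = (2, 8)
  2P = (8, 9)
  3P = (5, 8)
  4P = (4, 3)
  5P = (3, 0)
  6P = (4, 8)
  7P = (5, 3)
  8P = (8, 2)
  ... (continuing to 10P)
  10P = O

ord(P) = 10


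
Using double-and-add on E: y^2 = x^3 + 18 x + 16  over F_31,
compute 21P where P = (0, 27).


k = 21 = 10101_2 (binary, LSB first: 10101)
Double-and-add from P = (0, 27):
  bit 0 = 1: acc = O + (0, 27) = (0, 27)
  bit 1 = 0: acc unchanged = (0, 27)
  bit 2 = 1: acc = (0, 27) + (26, 24) = (19, 5)
  bit 3 = 0: acc unchanged = (19, 5)
  bit 4 = 1: acc = (19, 5) + (5, 18) = (27, 29)

21P = (27, 29)


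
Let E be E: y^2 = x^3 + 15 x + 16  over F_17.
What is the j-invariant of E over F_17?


Delta = -16(4 a^3 + 27 b^2) mod 17 = 12
-1728 * (4 a)^3 = -1728 * (4*15)^3 mod 17 = 5
j = 5 * 12^(-1) mod 17 = 16

j = 16 (mod 17)


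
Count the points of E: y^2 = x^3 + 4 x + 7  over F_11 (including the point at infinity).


For each x in F_11, count y with y^2 = x^3 + 4 x + 7 mod 11:
  x = 1: RHS = 1, y in [1, 10]  -> 2 point(s)
  x = 2: RHS = 1, y in [1, 10]  -> 2 point(s)
  x = 5: RHS = 9, y in [3, 8]  -> 2 point(s)
  x = 6: RHS = 5, y in [4, 7]  -> 2 point(s)
  x = 7: RHS = 4, y in [2, 9]  -> 2 point(s)
  x = 8: RHS = 1, y in [1, 10]  -> 2 point(s)
Affine points: 12. Add the point at infinity: total = 13.

#E(F_11) = 13


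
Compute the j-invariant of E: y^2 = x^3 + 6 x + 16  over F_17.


Delta = -16(4 a^3 + 27 b^2) mod 17 = 7
-1728 * (4 a)^3 = -1728 * (4*6)^3 mod 17 = 1
j = 1 * 7^(-1) mod 17 = 5

j = 5 (mod 17)


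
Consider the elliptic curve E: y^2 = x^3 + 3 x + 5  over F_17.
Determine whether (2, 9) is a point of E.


Check whether y^2 = x^3 + 3 x + 5 (mod 17) for (x, y) = (2, 9).
LHS: y^2 = 9^2 mod 17 = 13
RHS: x^3 + 3 x + 5 = 2^3 + 3*2 + 5 mod 17 = 2
LHS != RHS

No, not on the curve


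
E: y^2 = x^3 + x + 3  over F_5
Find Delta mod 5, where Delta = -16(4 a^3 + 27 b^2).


4 a^3 + 27 b^2 = 4*1^3 + 27*3^2 = 4 + 243 = 247
Delta = -16 * (247) = -3952
Delta mod 5 = 3

Delta = 3 (mod 5)


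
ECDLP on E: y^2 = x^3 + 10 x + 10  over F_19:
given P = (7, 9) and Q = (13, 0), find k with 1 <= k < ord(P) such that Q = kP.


Enumerate multiples of P until we hit Q = (13, 0):
  1P = (7, 9)
  2P = (11, 11)
  3P = (6, 1)
  4P = (13, 0)
Match found at i = 4.

k = 4


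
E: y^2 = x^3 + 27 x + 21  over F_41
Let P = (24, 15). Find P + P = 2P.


Doubling: s = (3 x1^2 + a) / (2 y1)
s = (3*24^2 + 27) / (2*15) mod 41 = 38
x3 = s^2 - 2 x1 mod 41 = 38^2 - 2*24 = 2
y3 = s (x1 - x3) - y1 mod 41 = 38 * (24 - 2) - 15 = 1

2P = (2, 1)


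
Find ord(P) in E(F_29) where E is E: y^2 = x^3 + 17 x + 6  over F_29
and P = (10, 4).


Compute successive multiples of P until we hit O:
  1P = (10, 4)
  2P = (0, 8)
  3P = (18, 5)
  4P = (6, 11)
  5P = (7, 27)
  6P = (16, 13)
  7P = (27, 14)
  8P = (8, 4)
  ... (continuing to 39P)
  39P = O

ord(P) = 39


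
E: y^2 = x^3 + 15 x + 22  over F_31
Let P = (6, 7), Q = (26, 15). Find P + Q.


P != Q, so use the chord formula.
s = (y2 - y1) / (x2 - x1) = (8) / (20) mod 31 = 19
x3 = s^2 - x1 - x2 mod 31 = 19^2 - 6 - 26 = 19
y3 = s (x1 - x3) - y1 mod 31 = 19 * (6 - 19) - 7 = 25

P + Q = (19, 25)


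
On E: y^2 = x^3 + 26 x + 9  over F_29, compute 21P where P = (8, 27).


k = 21 = 10101_2 (binary, LSB first: 10101)
Double-and-add from P = (8, 27):
  bit 0 = 1: acc = O + (8, 27) = (8, 27)
  bit 1 = 0: acc unchanged = (8, 27)
  bit 2 = 1: acc = (8, 27) + (17, 17) = (26, 22)
  bit 3 = 0: acc unchanged = (26, 22)
  bit 4 = 1: acc = (26, 22) + (6, 27) = (17, 12)

21P = (17, 12)


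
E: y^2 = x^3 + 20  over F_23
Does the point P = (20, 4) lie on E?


Check whether y^2 = x^3 + 0 x + 20 (mod 23) for (x, y) = (20, 4).
LHS: y^2 = 4^2 mod 23 = 16
RHS: x^3 + 0 x + 20 = 20^3 + 0*20 + 20 mod 23 = 16
LHS = RHS

Yes, on the curve


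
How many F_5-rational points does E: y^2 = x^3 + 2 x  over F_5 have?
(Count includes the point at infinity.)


For each x in F_5, count y with y^2 = x^3 + 2 x + 0 mod 5:
  x = 0: RHS = 0, y in [0]  -> 1 point(s)
Affine points: 1. Add the point at infinity: total = 2.

#E(F_5) = 2


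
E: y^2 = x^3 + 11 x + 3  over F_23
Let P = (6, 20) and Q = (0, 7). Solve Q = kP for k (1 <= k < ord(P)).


Enumerate multiples of P until we hit Q = (0, 7):
  1P = (6, 20)
  2P = (14, 16)
  3P = (9, 16)
  4P = (20, 14)
  5P = (0, 7)
Match found at i = 5.

k = 5


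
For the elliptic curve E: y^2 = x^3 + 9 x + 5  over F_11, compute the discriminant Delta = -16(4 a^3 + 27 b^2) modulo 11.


4 a^3 + 27 b^2 = 4*9^3 + 27*5^2 = 2916 + 675 = 3591
Delta = -16 * (3591) = -57456
Delta mod 11 = 8

Delta = 8 (mod 11)


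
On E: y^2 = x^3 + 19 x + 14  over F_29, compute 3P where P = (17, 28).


k = 3 = 11_2 (binary, LSB first: 11)
Double-and-add from P = (17, 28):
  bit 0 = 1: acc = O + (17, 28) = (17, 28)
  bit 1 = 1: acc = (17, 28) + (1, 18) = (20, 10)

3P = (20, 10)


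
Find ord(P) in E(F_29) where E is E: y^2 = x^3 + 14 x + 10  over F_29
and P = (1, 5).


Compute successive multiples of P until we hit O:
  1P = (1, 5)
  2P = (18, 27)
  3P = (19, 28)
  4P = (22, 2)
  5P = (22, 27)
  6P = (19, 1)
  7P = (18, 2)
  8P = (1, 24)
  ... (continuing to 9P)
  9P = O

ord(P) = 9


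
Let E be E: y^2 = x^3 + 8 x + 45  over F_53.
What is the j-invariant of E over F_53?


Delta = -16(4 a^3 + 27 b^2) mod 53 = 4
-1728 * (4 a)^3 = -1728 * (4*8)^3 mod 53 = 29
j = 29 * 4^(-1) mod 53 = 47

j = 47 (mod 53)


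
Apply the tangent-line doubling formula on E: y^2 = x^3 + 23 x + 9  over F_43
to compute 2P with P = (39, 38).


Doubling: s = (3 x1^2 + a) / (2 y1)
s = (3*39^2 + 23) / (2*38) mod 43 = 23
x3 = s^2 - 2 x1 mod 43 = 23^2 - 2*39 = 21
y3 = s (x1 - x3) - y1 mod 43 = 23 * (39 - 21) - 38 = 32

2P = (21, 32)


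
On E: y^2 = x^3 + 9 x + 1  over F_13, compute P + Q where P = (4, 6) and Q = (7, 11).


P != Q, so use the chord formula.
s = (y2 - y1) / (x2 - x1) = (5) / (3) mod 13 = 6
x3 = s^2 - x1 - x2 mod 13 = 6^2 - 4 - 7 = 12
y3 = s (x1 - x3) - y1 mod 13 = 6 * (4 - 12) - 6 = 11

P + Q = (12, 11)


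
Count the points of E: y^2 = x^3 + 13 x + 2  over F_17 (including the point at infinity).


For each x in F_17, count y with y^2 = x^3 + 13 x + 2 mod 17:
  x = 0: RHS = 2, y in [6, 11]  -> 2 point(s)
  x = 1: RHS = 16, y in [4, 13]  -> 2 point(s)
  x = 2: RHS = 2, y in [6, 11]  -> 2 point(s)
  x = 3: RHS = 0, y in [0]  -> 1 point(s)
  x = 4: RHS = 16, y in [4, 13]  -> 2 point(s)
  x = 9: RHS = 15, y in [7, 10]  -> 2 point(s)
  x = 12: RHS = 16, y in [4, 13]  -> 2 point(s)
  x = 14: RHS = 4, y in [2, 15]  -> 2 point(s)
  x = 15: RHS = 2, y in [6, 11]  -> 2 point(s)
Affine points: 17. Add the point at infinity: total = 18.

#E(F_17) = 18


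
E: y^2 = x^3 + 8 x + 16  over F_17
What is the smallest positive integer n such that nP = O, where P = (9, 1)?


Compute successive multiples of P until we hit O:
  1P = (9, 1)
  2P = (3, 4)
  3P = (1, 12)
  4P = (15, 3)
  5P = (12, 15)
  6P = (14, 4)
  7P = (10, 12)
  8P = (0, 13)
  ... (continuing to 19P)
  19P = O

ord(P) = 19


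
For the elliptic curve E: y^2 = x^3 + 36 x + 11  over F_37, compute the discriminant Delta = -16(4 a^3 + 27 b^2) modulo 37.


4 a^3 + 27 b^2 = 4*36^3 + 27*11^2 = 186624 + 3267 = 189891
Delta = -16 * (189891) = -3038256
Delta mod 37 = 36

Delta = 36 (mod 37)


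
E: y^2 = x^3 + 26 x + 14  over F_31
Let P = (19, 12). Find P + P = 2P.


Doubling: s = (3 x1^2 + a) / (2 y1)
s = (3*19^2 + 26) / (2*12) mod 31 = 1
x3 = s^2 - 2 x1 mod 31 = 1^2 - 2*19 = 25
y3 = s (x1 - x3) - y1 mod 31 = 1 * (19 - 25) - 12 = 13

2P = (25, 13)


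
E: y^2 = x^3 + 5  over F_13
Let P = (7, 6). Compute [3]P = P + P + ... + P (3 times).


k = 3 = 11_2 (binary, LSB first: 11)
Double-and-add from P = (7, 6):
  bit 0 = 1: acc = O + (7, 6) = (7, 6)
  bit 1 = 1: acc = (7, 6) + (2, 0) = (7, 7)

3P = (7, 7)


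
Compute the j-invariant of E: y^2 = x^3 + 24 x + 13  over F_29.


Delta = -16(4 a^3 + 27 b^2) mod 29 = 10
-1728 * (4 a)^3 = -1728 * (4*24)^3 mod 29 = 19
j = 19 * 10^(-1) mod 29 = 28

j = 28 (mod 29)


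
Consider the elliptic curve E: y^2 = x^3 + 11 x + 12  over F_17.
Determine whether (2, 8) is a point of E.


Check whether y^2 = x^3 + 11 x + 12 (mod 17) for (x, y) = (2, 8).
LHS: y^2 = 8^2 mod 17 = 13
RHS: x^3 + 11 x + 12 = 2^3 + 11*2 + 12 mod 17 = 8
LHS != RHS

No, not on the curve


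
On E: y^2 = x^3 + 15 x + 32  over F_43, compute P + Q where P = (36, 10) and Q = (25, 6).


P != Q, so use the chord formula.
s = (y2 - y1) / (x2 - x1) = (39) / (32) mod 43 = 16
x3 = s^2 - x1 - x2 mod 43 = 16^2 - 36 - 25 = 23
y3 = s (x1 - x3) - y1 mod 43 = 16 * (36 - 23) - 10 = 26

P + Q = (23, 26)


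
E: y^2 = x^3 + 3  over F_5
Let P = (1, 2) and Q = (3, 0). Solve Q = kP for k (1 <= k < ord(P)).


Enumerate multiples of P until we hit Q = (3, 0):
  1P = (1, 2)
  2P = (2, 1)
  3P = (3, 0)
Match found at i = 3.

k = 3


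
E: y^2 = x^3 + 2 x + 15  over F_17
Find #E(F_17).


For each x in F_17, count y with y^2 = x^3 + 2 x + 15 mod 17:
  x = 0: RHS = 15, y in [7, 10]  -> 2 point(s)
  x = 1: RHS = 1, y in [1, 16]  -> 2 point(s)
  x = 4: RHS = 2, y in [6, 11]  -> 2 point(s)
  x = 7: RHS = 15, y in [7, 10]  -> 2 point(s)
  x = 8: RHS = 16, y in [4, 13]  -> 2 point(s)
  x = 10: RHS = 15, y in [7, 10]  -> 2 point(s)
  x = 11: RHS = 8, y in [5, 12]  -> 2 point(s)
  x = 12: RHS = 16, y in [4, 13]  -> 2 point(s)
  x = 14: RHS = 16, y in [4, 13]  -> 2 point(s)
Affine points: 18. Add the point at infinity: total = 19.

#E(F_17) = 19


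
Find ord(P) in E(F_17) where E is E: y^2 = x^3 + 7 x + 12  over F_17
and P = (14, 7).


Compute successive multiples of P until we hit O:
  1P = (14, 7)
  2P = (6, 10)
  3P = (16, 15)
  4P = (3, 3)
  5P = (8, 6)
  6P = (4, 6)
  7P = (7, 9)
  8P = (11, 14)
  ... (continuing to 20P)
  20P = O

ord(P) = 20


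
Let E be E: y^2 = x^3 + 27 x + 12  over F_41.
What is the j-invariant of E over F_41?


Delta = -16(4 a^3 + 27 b^2) mod 41 = 2
-1728 * (4 a)^3 = -1728 * (4*27)^3 mod 41 = 37
j = 37 * 2^(-1) mod 41 = 39

j = 39 (mod 41)


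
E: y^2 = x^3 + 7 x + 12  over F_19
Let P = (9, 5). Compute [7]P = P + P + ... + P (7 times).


k = 7 = 111_2 (binary, LSB first: 111)
Double-and-add from P = (9, 5):
  bit 0 = 1: acc = O + (9, 5) = (9, 5)
  bit 1 = 1: acc = (9, 5) + (18, 17) = (17, 16)
  bit 2 = 1: acc = (17, 16) + (13, 18) = (13, 1)

7P = (13, 1)


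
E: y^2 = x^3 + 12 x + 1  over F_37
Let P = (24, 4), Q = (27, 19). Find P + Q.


P != Q, so use the chord formula.
s = (y2 - y1) / (x2 - x1) = (15) / (3) mod 37 = 5
x3 = s^2 - x1 - x2 mod 37 = 5^2 - 24 - 27 = 11
y3 = s (x1 - x3) - y1 mod 37 = 5 * (24 - 11) - 4 = 24

P + Q = (11, 24)


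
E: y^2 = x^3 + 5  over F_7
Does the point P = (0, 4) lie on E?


Check whether y^2 = x^3 + 0 x + 5 (mod 7) for (x, y) = (0, 4).
LHS: y^2 = 4^2 mod 7 = 2
RHS: x^3 + 0 x + 5 = 0^3 + 0*0 + 5 mod 7 = 5
LHS != RHS

No, not on the curve


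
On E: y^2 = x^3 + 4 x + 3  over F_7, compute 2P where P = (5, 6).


Doubling: s = (3 x1^2 + a) / (2 y1)
s = (3*5^2 + 4) / (2*6) mod 7 = 6
x3 = s^2 - 2 x1 mod 7 = 6^2 - 2*5 = 5
y3 = s (x1 - x3) - y1 mod 7 = 6 * (5 - 5) - 6 = 1

2P = (5, 1)


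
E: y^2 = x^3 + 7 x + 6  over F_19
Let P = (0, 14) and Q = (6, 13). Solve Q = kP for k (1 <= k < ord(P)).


Enumerate multiples of P until we hit Q = (6, 13):
  1P = (0, 14)
  2P = (6, 13)
Match found at i = 2.

k = 2


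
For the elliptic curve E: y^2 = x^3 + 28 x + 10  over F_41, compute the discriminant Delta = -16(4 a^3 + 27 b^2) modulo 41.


4 a^3 + 27 b^2 = 4*28^3 + 27*10^2 = 87808 + 2700 = 90508
Delta = -16 * (90508) = -1448128
Delta mod 41 = 33

Delta = 33 (mod 41)


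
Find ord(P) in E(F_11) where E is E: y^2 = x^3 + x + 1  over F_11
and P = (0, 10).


Compute successive multiples of P until we hit O:
  1P = (0, 10)
  2P = (3, 8)
  3P = (6, 5)
  4P = (6, 6)
  5P = (3, 3)
  6P = (0, 1)
  7P = O

ord(P) = 7


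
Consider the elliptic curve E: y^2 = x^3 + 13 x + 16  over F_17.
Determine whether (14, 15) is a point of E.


Check whether y^2 = x^3 + 13 x + 16 (mod 17) for (x, y) = (14, 15).
LHS: y^2 = 15^2 mod 17 = 4
RHS: x^3 + 13 x + 16 = 14^3 + 13*14 + 16 mod 17 = 1
LHS != RHS

No, not on the curve


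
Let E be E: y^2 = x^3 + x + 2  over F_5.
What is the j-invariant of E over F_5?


Delta = -16(4 a^3 + 27 b^2) mod 5 = 3
-1728 * (4 a)^3 = -1728 * (4*1)^3 mod 5 = 3
j = 3 * 3^(-1) mod 5 = 1

j = 1 (mod 5)


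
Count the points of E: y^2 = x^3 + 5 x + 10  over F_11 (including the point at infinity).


For each x in F_11, count y with y^2 = x^3 + 5 x + 10 mod 11:
  x = 1: RHS = 5, y in [4, 7]  -> 2 point(s)
  x = 6: RHS = 3, y in [5, 6]  -> 2 point(s)
  x = 7: RHS = 3, y in [5, 6]  -> 2 point(s)
  x = 8: RHS = 1, y in [1, 10]  -> 2 point(s)
  x = 9: RHS = 3, y in [5, 6]  -> 2 point(s)
  x = 10: RHS = 4, y in [2, 9]  -> 2 point(s)
Affine points: 12. Add the point at infinity: total = 13.

#E(F_11) = 13


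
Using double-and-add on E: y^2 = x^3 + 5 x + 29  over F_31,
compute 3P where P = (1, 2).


k = 3 = 11_2 (binary, LSB first: 11)
Double-and-add from P = (1, 2):
  bit 0 = 1: acc = O + (1, 2) = (1, 2)
  bit 1 = 1: acc = (1, 2) + (2, 27) = (2, 4)

3P = (2, 4)


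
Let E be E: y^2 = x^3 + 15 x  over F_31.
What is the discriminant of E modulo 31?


4 a^3 + 27 b^2 = 4*15^3 + 27*0^2 = 13500 + 0 = 13500
Delta = -16 * (13500) = -216000
Delta mod 31 = 8

Delta = 8 (mod 31)


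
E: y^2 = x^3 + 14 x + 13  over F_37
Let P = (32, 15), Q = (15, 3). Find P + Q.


P != Q, so use the chord formula.
s = (y2 - y1) / (x2 - x1) = (25) / (20) mod 37 = 29
x3 = s^2 - x1 - x2 mod 37 = 29^2 - 32 - 15 = 17
y3 = s (x1 - x3) - y1 mod 37 = 29 * (32 - 17) - 15 = 13

P + Q = (17, 13)


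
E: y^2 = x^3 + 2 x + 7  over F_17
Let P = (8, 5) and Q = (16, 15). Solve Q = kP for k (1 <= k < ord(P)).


Enumerate multiples of P until we hit Q = (16, 15):
  1P = (8, 5)
  2P = (2, 6)
  3P = (16, 2)
  4P = (12, 5)
  5P = (14, 12)
  6P = (11, 0)
  7P = (14, 5)
  8P = (12, 12)
  9P = (16, 15)
Match found at i = 9.

k = 9


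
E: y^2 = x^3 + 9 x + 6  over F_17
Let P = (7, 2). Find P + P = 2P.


Doubling: s = (3 x1^2 + a) / (2 y1)
s = (3*7^2 + 9) / (2*2) mod 17 = 5
x3 = s^2 - 2 x1 mod 17 = 5^2 - 2*7 = 11
y3 = s (x1 - x3) - y1 mod 17 = 5 * (7 - 11) - 2 = 12

2P = (11, 12)


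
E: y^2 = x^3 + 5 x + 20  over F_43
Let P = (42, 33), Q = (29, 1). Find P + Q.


P != Q, so use the chord formula.
s = (y2 - y1) / (x2 - x1) = (11) / (30) mod 43 = 19
x3 = s^2 - x1 - x2 mod 43 = 19^2 - 42 - 29 = 32
y3 = s (x1 - x3) - y1 mod 43 = 19 * (42 - 32) - 33 = 28

P + Q = (32, 28)


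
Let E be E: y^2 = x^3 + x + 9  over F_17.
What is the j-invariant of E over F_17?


Delta = -16(4 a^3 + 27 b^2) mod 17 = 15
-1728 * (4 a)^3 = -1728 * (4*1)^3 mod 17 = 10
j = 10 * 15^(-1) mod 17 = 12

j = 12 (mod 17)


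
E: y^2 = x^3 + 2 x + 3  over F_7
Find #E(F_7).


For each x in F_7, count y with y^2 = x^3 + 2 x + 3 mod 7:
  x = 2: RHS = 1, y in [1, 6]  -> 2 point(s)
  x = 3: RHS = 1, y in [1, 6]  -> 2 point(s)
  x = 6: RHS = 0, y in [0]  -> 1 point(s)
Affine points: 5. Add the point at infinity: total = 6.

#E(F_7) = 6


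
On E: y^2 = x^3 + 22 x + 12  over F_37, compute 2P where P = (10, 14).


k = 2 = 10_2 (binary, LSB first: 01)
Double-and-add from P = (10, 14):
  bit 0 = 0: acc unchanged = O
  bit 1 = 1: acc = O + (29, 8) = (29, 8)

2P = (29, 8)


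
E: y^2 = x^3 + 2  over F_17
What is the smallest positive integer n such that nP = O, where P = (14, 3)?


Compute successive multiples of P until we hit O:
  1P = (14, 3)
  2P = (5, 12)
  3P = (16, 16)
  4P = (8, 2)
  5P = (4, 10)
  6P = (0, 11)
  7P = (12, 8)
  8P = (10, 4)
  ... (continuing to 18P)
  18P = O

ord(P) = 18


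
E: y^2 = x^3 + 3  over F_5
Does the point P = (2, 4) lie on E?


Check whether y^2 = x^3 + 0 x + 3 (mod 5) for (x, y) = (2, 4).
LHS: y^2 = 4^2 mod 5 = 1
RHS: x^3 + 0 x + 3 = 2^3 + 0*2 + 3 mod 5 = 1
LHS = RHS

Yes, on the curve


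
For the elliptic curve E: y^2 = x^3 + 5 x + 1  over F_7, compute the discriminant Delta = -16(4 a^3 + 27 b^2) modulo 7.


4 a^3 + 27 b^2 = 4*5^3 + 27*1^2 = 500 + 27 = 527
Delta = -16 * (527) = -8432
Delta mod 7 = 3

Delta = 3 (mod 7)


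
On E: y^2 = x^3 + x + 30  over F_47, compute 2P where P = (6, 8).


Doubling: s = (3 x1^2 + a) / (2 y1)
s = (3*6^2 + 1) / (2*8) mod 47 = 45
x3 = s^2 - 2 x1 mod 47 = 45^2 - 2*6 = 39
y3 = s (x1 - x3) - y1 mod 47 = 45 * (6 - 39) - 8 = 11

2P = (39, 11)


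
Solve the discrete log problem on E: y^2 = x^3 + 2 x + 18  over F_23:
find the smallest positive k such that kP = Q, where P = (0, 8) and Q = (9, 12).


Enumerate multiples of P until we hit Q = (9, 12):
  1P = (0, 8)
  2P = (9, 11)
  3P = (9, 12)
Match found at i = 3.

k = 3


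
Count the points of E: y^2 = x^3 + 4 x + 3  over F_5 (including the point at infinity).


For each x in F_5, count y with y^2 = x^3 + 4 x + 3 mod 5:
  x = 2: RHS = 4, y in [2, 3]  -> 2 point(s)
Affine points: 2. Add the point at infinity: total = 3.

#E(F_5) = 3


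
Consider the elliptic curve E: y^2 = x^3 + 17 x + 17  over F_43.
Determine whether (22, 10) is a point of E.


Check whether y^2 = x^3 + 17 x + 17 (mod 43) for (x, y) = (22, 10).
LHS: y^2 = 10^2 mod 43 = 14
RHS: x^3 + 17 x + 17 = 22^3 + 17*22 + 17 mod 43 = 31
LHS != RHS

No, not on the curve


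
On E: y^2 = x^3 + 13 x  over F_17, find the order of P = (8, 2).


Compute successive multiples of P until we hit O:
  1P = (8, 2)
  2P = (0, 0)
  3P = (8, 15)
  4P = O

ord(P) = 4


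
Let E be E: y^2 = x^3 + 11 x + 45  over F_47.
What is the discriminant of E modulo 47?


4 a^3 + 27 b^2 = 4*11^3 + 27*45^2 = 5324 + 54675 = 59999
Delta = -16 * (59999) = -959984
Delta mod 47 = 38

Delta = 38 (mod 47)


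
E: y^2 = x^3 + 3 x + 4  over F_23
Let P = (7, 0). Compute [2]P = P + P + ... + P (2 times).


k = 2 = 10_2 (binary, LSB first: 01)
Double-and-add from P = (7, 0):
  bit 0 = 0: acc unchanged = O
  bit 1 = 1: acc = O + O = O

2P = O


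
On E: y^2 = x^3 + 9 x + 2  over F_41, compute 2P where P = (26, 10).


Doubling: s = (3 x1^2 + a) / (2 y1)
s = (3*26^2 + 9) / (2*10) mod 41 = 26
x3 = s^2 - 2 x1 mod 41 = 26^2 - 2*26 = 9
y3 = s (x1 - x3) - y1 mod 41 = 26 * (26 - 9) - 10 = 22

2P = (9, 22)


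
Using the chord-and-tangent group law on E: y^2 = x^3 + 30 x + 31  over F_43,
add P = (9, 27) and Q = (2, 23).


P != Q, so use the chord formula.
s = (y2 - y1) / (x2 - x1) = (39) / (36) mod 43 = 19
x3 = s^2 - x1 - x2 mod 43 = 19^2 - 9 - 2 = 6
y3 = s (x1 - x3) - y1 mod 43 = 19 * (9 - 6) - 27 = 30

P + Q = (6, 30)


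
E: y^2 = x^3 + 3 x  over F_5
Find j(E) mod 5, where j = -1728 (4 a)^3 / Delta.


Delta = -16(4 a^3 + 27 b^2) mod 5 = 2
-1728 * (4 a)^3 = -1728 * (4*3)^3 mod 5 = 1
j = 1 * 2^(-1) mod 5 = 3

j = 3 (mod 5)


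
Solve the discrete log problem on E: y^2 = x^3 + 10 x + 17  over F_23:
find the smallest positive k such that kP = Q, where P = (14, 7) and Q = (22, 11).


Enumerate multiples of P until we hit Q = (22, 11):
  1P = (14, 7)
  2P = (18, 16)
  3P = (9, 10)
  4P = (16, 8)
  5P = (22, 12)
  6P = (5, 13)
  7P = (7, 19)
  8P = (4, 12)
  9P = (11, 3)
  10P = (10, 6)
  11P = (12, 5)
  12P = (21, 9)
  13P = (20, 11)
  14P = (15, 0)
  15P = (20, 12)
  16P = (21, 14)
  17P = (12, 18)
  18P = (10, 17)
  19P = (11, 20)
  20P = (4, 11)
  21P = (7, 4)
  22P = (5, 10)
  23P = (22, 11)
Match found at i = 23.

k = 23


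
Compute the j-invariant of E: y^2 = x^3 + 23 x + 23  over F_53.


Delta = -16(4 a^3 + 27 b^2) mod 53 = 49
-1728 * (4 a)^3 = -1728 * (4*23)^3 mod 53 = 40
j = 40 * 49^(-1) mod 53 = 43

j = 43 (mod 53)


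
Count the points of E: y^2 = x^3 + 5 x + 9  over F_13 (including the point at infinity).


For each x in F_13, count y with y^2 = x^3 + 5 x + 9 mod 13:
  x = 0: RHS = 9, y in [3, 10]  -> 2 point(s)
  x = 2: RHS = 1, y in [1, 12]  -> 2 point(s)
  x = 3: RHS = 12, y in [5, 8]  -> 2 point(s)
  x = 5: RHS = 3, y in [4, 9]  -> 2 point(s)
  x = 7: RHS = 10, y in [6, 7]  -> 2 point(s)
  x = 9: RHS = 3, y in [4, 9]  -> 2 point(s)
  x = 11: RHS = 4, y in [2, 11]  -> 2 point(s)
  x = 12: RHS = 3, y in [4, 9]  -> 2 point(s)
Affine points: 16. Add the point at infinity: total = 17.

#E(F_13) = 17


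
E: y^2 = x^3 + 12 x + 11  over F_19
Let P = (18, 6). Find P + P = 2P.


Doubling: s = (3 x1^2 + a) / (2 y1)
s = (3*18^2 + 12) / (2*6) mod 19 = 6
x3 = s^2 - 2 x1 mod 19 = 6^2 - 2*18 = 0
y3 = s (x1 - x3) - y1 mod 19 = 6 * (18 - 0) - 6 = 7

2P = (0, 7)


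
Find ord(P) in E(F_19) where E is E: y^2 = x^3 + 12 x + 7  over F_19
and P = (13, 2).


Compute successive multiples of P until we hit O:
  1P = (13, 2)
  2P = (0, 8)
  3P = (7, 4)
  4P = (16, 18)
  5P = (10, 14)
  6P = (12, 13)
  7P = (1, 18)
  8P = (11, 8)
  ... (continuing to 25P)
  25P = O

ord(P) = 25


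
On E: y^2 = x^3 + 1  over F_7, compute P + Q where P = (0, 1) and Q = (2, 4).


P != Q, so use the chord formula.
s = (y2 - y1) / (x2 - x1) = (3) / (2) mod 7 = 5
x3 = s^2 - x1 - x2 mod 7 = 5^2 - 0 - 2 = 2
y3 = s (x1 - x3) - y1 mod 7 = 5 * (0 - 2) - 1 = 3

P + Q = (2, 3)


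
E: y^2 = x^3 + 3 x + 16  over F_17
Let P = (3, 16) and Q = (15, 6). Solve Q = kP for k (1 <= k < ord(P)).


Enumerate multiples of P until we hit Q = (15, 6):
  1P = (3, 16)
  2P = (15, 11)
  3P = (0, 4)
  4P = (13, 12)
  5P = (10, 14)
  6P = (2, 8)
  7P = (8, 12)
  8P = (8, 5)
  9P = (2, 9)
  10P = (10, 3)
  11P = (13, 5)
  12P = (0, 13)
  13P = (15, 6)
Match found at i = 13.

k = 13


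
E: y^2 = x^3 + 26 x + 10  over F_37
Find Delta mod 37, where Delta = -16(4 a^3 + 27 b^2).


4 a^3 + 27 b^2 = 4*26^3 + 27*10^2 = 70304 + 2700 = 73004
Delta = -16 * (73004) = -1168064
Delta mod 37 = 26

Delta = 26 (mod 37)


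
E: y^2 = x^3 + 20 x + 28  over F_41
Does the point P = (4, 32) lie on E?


Check whether y^2 = x^3 + 20 x + 28 (mod 41) for (x, y) = (4, 32).
LHS: y^2 = 32^2 mod 41 = 40
RHS: x^3 + 20 x + 28 = 4^3 + 20*4 + 28 mod 41 = 8
LHS != RHS

No, not on the curve


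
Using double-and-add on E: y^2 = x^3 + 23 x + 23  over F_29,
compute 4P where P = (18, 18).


k = 4 = 100_2 (binary, LSB first: 001)
Double-and-add from P = (18, 18):
  bit 0 = 0: acc unchanged = O
  bit 1 = 0: acc unchanged = O
  bit 2 = 1: acc = O + (28, 12) = (28, 12)

4P = (28, 12)


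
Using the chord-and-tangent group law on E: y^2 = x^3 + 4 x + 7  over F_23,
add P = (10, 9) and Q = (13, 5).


P != Q, so use the chord formula.
s = (y2 - y1) / (x2 - x1) = (19) / (3) mod 23 = 14
x3 = s^2 - x1 - x2 mod 23 = 14^2 - 10 - 13 = 12
y3 = s (x1 - x3) - y1 mod 23 = 14 * (10 - 12) - 9 = 9

P + Q = (12, 9)


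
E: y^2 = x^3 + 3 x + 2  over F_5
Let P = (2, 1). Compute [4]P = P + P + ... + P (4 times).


k = 4 = 100_2 (binary, LSB first: 001)
Double-and-add from P = (2, 1):
  bit 0 = 0: acc unchanged = O
  bit 1 = 0: acc unchanged = O
  bit 2 = 1: acc = O + (2, 4) = (2, 4)

4P = (2, 4)


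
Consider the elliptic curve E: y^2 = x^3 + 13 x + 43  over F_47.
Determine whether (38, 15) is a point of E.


Check whether y^2 = x^3 + 13 x + 43 (mod 47) for (x, y) = (38, 15).
LHS: y^2 = 15^2 mod 47 = 37
RHS: x^3 + 13 x + 43 = 38^3 + 13*38 + 43 mod 47 = 43
LHS != RHS

No, not on the curve


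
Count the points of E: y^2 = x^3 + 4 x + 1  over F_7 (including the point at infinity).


For each x in F_7, count y with y^2 = x^3 + 4 x + 1 mod 7:
  x = 0: RHS = 1, y in [1, 6]  -> 2 point(s)
  x = 4: RHS = 4, y in [2, 5]  -> 2 point(s)
Affine points: 4. Add the point at infinity: total = 5.

#E(F_7) = 5


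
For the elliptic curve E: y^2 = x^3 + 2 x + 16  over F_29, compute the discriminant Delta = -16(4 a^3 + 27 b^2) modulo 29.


4 a^3 + 27 b^2 = 4*2^3 + 27*16^2 = 32 + 6912 = 6944
Delta = -16 * (6944) = -111104
Delta mod 29 = 24

Delta = 24 (mod 29)


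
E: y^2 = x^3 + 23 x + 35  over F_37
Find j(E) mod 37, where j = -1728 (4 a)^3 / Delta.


Delta = -16(4 a^3 + 27 b^2) mod 37 = 25
-1728 * (4 a)^3 = -1728 * (4*23)^3 mod 37 = 31
j = 31 * 25^(-1) mod 37 = 19

j = 19 (mod 37)


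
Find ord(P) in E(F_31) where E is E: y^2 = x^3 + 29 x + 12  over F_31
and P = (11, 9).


Compute successive multiples of P until we hit O:
  1P = (11, 9)
  2P = (11, 22)
  3P = O

ord(P) = 3


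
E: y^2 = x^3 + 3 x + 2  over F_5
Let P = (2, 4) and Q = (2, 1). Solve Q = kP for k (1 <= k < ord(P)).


Enumerate multiples of P until we hit Q = (2, 1):
  1P = (2, 4)
  2P = (1, 1)
  3P = (1, 4)
  4P = (2, 1)
Match found at i = 4.

k = 4


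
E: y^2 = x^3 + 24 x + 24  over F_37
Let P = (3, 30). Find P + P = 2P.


Doubling: s = (3 x1^2 + a) / (2 y1)
s = (3*3^2 + 24) / (2*30) mod 37 = 36
x3 = s^2 - 2 x1 mod 37 = 36^2 - 2*3 = 32
y3 = s (x1 - x3) - y1 mod 37 = 36 * (3 - 32) - 30 = 36

2P = (32, 36)


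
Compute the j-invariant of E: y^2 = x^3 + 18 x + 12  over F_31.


Delta = -16(4 a^3 + 27 b^2) mod 31 = 1
-1728 * (4 a)^3 = -1728 * (4*18)^3 mod 31 = 2
j = 2 * 1^(-1) mod 31 = 2

j = 2 (mod 31)


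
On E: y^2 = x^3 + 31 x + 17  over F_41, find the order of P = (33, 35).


Compute successive multiples of P until we hit O:
  1P = (33, 35)
  2P = (8, 30)
  3P = (23, 8)
  4P = (5, 16)
  5P = (26, 21)
  6P = (27, 18)
  7P = (38, 26)
  8P = (29, 7)
  ... (continuing to 18P)
  18P = O

ord(P) = 18


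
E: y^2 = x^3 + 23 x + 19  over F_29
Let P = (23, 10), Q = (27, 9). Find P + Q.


P != Q, so use the chord formula.
s = (y2 - y1) / (x2 - x1) = (28) / (4) mod 29 = 7
x3 = s^2 - x1 - x2 mod 29 = 7^2 - 23 - 27 = 28
y3 = s (x1 - x3) - y1 mod 29 = 7 * (23 - 28) - 10 = 13

P + Q = (28, 13)


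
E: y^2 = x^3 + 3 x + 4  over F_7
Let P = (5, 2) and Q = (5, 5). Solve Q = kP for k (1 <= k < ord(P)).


Enumerate multiples of P until we hit Q = (5, 5):
  1P = (5, 2)
  2P = (1, 6)
  3P = (2, 2)
  4P = (0, 5)
  5P = (6, 0)
  6P = (0, 2)
  7P = (2, 5)
  8P = (1, 1)
  9P = (5, 5)
Match found at i = 9.

k = 9
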